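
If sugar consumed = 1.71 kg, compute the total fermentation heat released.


Q = m_sugar · 590 kJ/kg
Q = 1.71 · 590

1008.9000 kJ


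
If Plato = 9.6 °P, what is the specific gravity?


SG = 259/(259 − P)
SG = 259/(259 − 9.6)

1.0385


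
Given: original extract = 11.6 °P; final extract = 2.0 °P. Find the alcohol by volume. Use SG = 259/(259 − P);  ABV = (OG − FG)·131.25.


OG = 259/(259 − 11.6) = 1.0469
FG = 259/(259 − 2.0) = 1.0078
ABV = (1.0469 − 1.0078)·131.25

5.1326 % ABV


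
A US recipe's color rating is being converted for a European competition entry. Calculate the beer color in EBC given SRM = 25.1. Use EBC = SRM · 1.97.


EBC = 25.1 · 1.97

49.4470 EBC


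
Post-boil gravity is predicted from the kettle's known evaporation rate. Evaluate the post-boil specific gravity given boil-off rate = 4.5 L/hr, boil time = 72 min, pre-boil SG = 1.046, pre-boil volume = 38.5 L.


V_post = V_pre − rate·(t/60);  SG_post = 1 + (SG_pre−1)·V_pre/V_post
V_post = 38.5 − 4.5·(72/60) = 33.1000
SG_post = 1 + (1.046 − 1)·38.5/33.1000

1.0535


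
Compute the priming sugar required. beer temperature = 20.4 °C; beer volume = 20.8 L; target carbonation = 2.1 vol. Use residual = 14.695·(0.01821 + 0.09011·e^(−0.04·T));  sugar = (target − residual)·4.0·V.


residual = 14.695·(0.01821 + 0.09011·e^(−0.04·20.4)) = 0.8531
sugar = (2.1 − 0.8531)·4.0·20.8

103.7389 g


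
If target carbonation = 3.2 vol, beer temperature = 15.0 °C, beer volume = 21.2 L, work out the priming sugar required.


residual = 14.695·(0.01821 + 0.09011·e^(−0.04·T));  sugar = (target − residual)·4.0·V
residual = 14.695·(0.01821 + 0.09011·e^(−0.04·15.0)) = 0.9943
sugar = (3.2 − 0.9943)·4.0·21.2

187.0422 g


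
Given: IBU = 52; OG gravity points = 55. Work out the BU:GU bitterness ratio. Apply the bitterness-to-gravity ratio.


BU:GU = IBU / OG_points
BU:GU = 52 / 55

0.9455


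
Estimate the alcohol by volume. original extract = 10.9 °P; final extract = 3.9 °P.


SG = 259/(259 − P);  ABV = (OG − FG)·131.25
OG = 259/(259 − 10.9) = 1.0439
FG = 259/(259 − 3.9) = 1.0153
ABV = (1.0439 − 1.0153)·131.25

3.7598 % ABV


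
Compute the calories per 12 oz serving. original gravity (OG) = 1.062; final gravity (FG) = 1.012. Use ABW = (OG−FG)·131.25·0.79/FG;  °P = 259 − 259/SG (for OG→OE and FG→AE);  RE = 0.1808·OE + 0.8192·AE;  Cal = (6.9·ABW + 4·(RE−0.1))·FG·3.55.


ABW = (1.062 − 1.012)·131.25·0.79/1.012 = 5.1229
OE = 259 − 259/1.062 = 15.1205 °P
AE = 259 − 259/1.012 = 3.0711 °P
RE = 0.1808·15.1205 + 0.8192·3.0711 = 5.2497 °P
Cal = (6.9·5.1229 + 4·(5.2497−0.1))·1.012·3.55

200.9941 kcal


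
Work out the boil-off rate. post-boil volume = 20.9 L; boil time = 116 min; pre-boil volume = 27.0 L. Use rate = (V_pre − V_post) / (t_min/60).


rate = (27.0 − 20.9) / (116/60)

3.1552 L/hr


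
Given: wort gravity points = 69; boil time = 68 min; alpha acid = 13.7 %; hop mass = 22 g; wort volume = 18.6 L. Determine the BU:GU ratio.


U = 1.65·0.000125^(GP/1000)·(1−e^(−0.04t))/4.15;  IBU = (α/100)·m·U·1000/V;  BU:GU = IBU/GP
U = 1.65·0.000125^(69/1000)·(1−e^(−0.04·68))/4.15 = 0.1998
IBU = (13.7/100)·22·0.1998·1000/18.6 = 32.3711
BU:GU = 32.3711/69

0.4691


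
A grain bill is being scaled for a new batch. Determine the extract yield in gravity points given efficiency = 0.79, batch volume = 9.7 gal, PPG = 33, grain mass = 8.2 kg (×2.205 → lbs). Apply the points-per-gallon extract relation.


points = lbs × PPG × eff / vol
lbs = 8.2 × 2.205 = 18.0810
points = 18.0810 × 33 × 0.79 / 9.7

48.5950 points


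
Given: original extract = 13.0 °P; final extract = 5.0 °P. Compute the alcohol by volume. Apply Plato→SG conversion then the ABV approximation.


SG = 259/(259 − P);  ABV = (OG − FG)·131.25
OG = 259/(259 − 13.0) = 1.0528
FG = 259/(259 − 5.0) = 1.0197
ABV = (1.0528 − 1.0197)·131.25

4.3523 % ABV


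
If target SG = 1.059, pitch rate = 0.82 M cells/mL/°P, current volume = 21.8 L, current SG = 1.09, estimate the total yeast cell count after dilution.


V_w = V·((SG_c−1)/(SG_t−1)−1);  °P = 259 − 259/SG_t;  cells = rate·(V+V_w)·°P
V_w = 21.8·((1.09−1)/(1.059−1)−1) = 11.4542
V_final = 21.8 + 11.4542 = 33.2542
°P = 259 − 259/1.059 = 14.4297
cells = 0.82·33.2542·14.4297

393.4746 billion cells


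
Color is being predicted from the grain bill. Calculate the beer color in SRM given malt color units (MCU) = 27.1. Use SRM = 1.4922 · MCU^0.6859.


SRM = 1.4922 · 27.1^0.6859

14.3450 SRM


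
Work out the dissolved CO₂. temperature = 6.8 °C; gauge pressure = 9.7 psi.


vols = (P + 14.695)·(0.01821 + 0.09011·e^(−0.04·T))
vols = (9.7 + 14.695)·(0.01821 + 0.09011·e^(−0.04·6.8))

2.1190 volumes


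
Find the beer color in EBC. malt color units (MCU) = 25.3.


SRM = 1.4922·MCU^0.6859;  EBC = SRM·1.97
SRM = 1.4922·25.3^0.6859 = 13.6845
EBC = 13.6845·1.97

26.9584 EBC


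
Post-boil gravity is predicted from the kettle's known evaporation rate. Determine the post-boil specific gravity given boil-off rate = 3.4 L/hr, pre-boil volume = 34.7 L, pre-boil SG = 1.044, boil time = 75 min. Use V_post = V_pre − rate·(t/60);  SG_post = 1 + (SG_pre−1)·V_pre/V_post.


V_post = 34.7 − 3.4·(75/60) = 30.4500
SG_post = 1 + (1.044 − 1)·34.7/30.4500

1.0501


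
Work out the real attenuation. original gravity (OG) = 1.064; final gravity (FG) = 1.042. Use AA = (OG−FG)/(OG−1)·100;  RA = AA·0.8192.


AA = (1.064 − 1.042)/(1.064 − 1)·100 = 34.3750
RA = 34.3750·0.8192

28.1600 %


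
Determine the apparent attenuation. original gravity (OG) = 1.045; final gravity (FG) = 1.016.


AA = (OG − FG)/(OG − 1) · 100
AA = (1.045 − 1.016)/(1.045 − 1) · 100

64.4444 %


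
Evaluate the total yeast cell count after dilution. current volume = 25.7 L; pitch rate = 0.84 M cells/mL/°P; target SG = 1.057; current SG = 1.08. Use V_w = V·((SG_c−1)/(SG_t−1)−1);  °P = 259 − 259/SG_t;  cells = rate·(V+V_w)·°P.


V_w = 25.7·((1.08−1)/(1.057−1)−1) = 10.3702
V_final = 25.7 + 10.3702 = 36.0702
°P = 259 − 259/1.057 = 13.9669
cells = 0.84·36.0702·13.9669

423.1820 billion cells


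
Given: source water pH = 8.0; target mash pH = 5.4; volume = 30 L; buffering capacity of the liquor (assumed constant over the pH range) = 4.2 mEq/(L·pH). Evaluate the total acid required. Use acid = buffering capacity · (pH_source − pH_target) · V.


acid = 4.2 · (8.0 − 5.4) · 30

327.6000 mEq


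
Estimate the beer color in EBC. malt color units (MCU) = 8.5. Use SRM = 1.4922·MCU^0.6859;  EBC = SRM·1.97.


SRM = 1.4922·8.5^0.6859 = 6.4761
EBC = 6.4761·1.97

12.7580 EBC


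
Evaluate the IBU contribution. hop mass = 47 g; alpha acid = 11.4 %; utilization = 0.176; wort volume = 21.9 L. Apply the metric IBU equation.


IBU = (α/100)·mass·U·1000 / V
IBU = (11.4/100)·47·0.176·1000 / 21.9

43.0597 IBU


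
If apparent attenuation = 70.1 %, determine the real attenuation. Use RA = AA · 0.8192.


RA = 70.1 · 0.8192

57.4259 %


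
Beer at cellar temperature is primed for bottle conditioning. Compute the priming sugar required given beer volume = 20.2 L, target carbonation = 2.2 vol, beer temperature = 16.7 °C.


residual = 14.695·(0.01821 + 0.09011·e^(−0.04·T));  sugar = (target − residual)·4.0·V
residual = 14.695·(0.01821 + 0.09011·e^(−0.04·16.7)) = 0.9465
sugar = (2.2 − 0.9465)·4.0·20.2

101.2796 g


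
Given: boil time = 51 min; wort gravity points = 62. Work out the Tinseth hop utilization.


U = 1.65·0.000125^(GP/1000) · (1 − e^(−0.04·t))/4.15
bigness = 1.65·0.000125^(62/1000) = 0.9451
boil_factor = (1 − e^(−0.04·51))/4.15 = 0.2096
U = 0.9451 · 0.2096

0.1981


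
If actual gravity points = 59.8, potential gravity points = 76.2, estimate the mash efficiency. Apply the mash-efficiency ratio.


efficiency = actual / potential × 100
efficiency = 59.8 / 76.2 × 100

78.4777 %


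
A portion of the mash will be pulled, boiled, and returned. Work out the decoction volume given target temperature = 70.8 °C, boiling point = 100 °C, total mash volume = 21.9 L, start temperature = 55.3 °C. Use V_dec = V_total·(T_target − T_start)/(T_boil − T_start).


V_dec = 21.9·(70.8 − 55.3)/(100 − 55.3)

7.5940 L


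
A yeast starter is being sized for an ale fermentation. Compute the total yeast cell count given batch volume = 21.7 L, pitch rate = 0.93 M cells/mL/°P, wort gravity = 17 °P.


cells (billions) = rate · V_L · °P
cells = 0.93 · 21.7 · 17

343.0770 billion cells


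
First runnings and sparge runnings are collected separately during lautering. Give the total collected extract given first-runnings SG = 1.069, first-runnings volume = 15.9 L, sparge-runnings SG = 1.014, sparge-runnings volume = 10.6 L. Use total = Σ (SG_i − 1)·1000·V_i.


first = (1.069 − 1)·1000·15.9 = 1097.1000
sparge = (1.014 − 1)·1000·10.6 = 148.4000
total = 1097.1000 + 148.4000

1245.5000 gravity·L


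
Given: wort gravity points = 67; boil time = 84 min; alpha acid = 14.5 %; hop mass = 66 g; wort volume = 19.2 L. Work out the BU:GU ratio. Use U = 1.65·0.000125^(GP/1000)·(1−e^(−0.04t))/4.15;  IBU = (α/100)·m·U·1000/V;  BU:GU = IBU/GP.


U = 1.65·0.000125^(67/1000)·(1−e^(−0.04·84))/4.15 = 0.2102
IBU = (14.5/100)·66·0.2102·1000/19.2 = 104.7577
BU:GU = 104.7577/67

1.5635


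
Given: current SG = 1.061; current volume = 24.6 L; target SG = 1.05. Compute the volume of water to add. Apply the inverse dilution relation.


V_water = V·((SG_curr − 1)/(SG_target − 1) − 1)
V_water = 24.6·((1.061 − 1)/(1.05 − 1) − 1)

5.4120 L


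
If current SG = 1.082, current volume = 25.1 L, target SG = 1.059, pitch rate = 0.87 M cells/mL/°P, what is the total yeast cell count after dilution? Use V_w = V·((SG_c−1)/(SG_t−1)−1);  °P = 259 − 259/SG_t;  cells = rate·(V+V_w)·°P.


V_w = 25.1·((1.082−1)/(1.059−1)−1) = 9.7847
V_final = 25.1 + 9.7847 = 34.8847
°P = 259 − 259/1.059 = 14.4297
cells = 0.87·34.8847·14.4297

437.9360 billion cells


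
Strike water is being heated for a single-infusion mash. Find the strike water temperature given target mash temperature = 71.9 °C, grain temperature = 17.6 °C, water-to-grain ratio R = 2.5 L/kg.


T_strike = (0.41/R)·(T_mash − T_grain) + T_mash
T_strike = (0.41/2.5)·(71.9 − 17.6) + 71.9

80.8052 °C


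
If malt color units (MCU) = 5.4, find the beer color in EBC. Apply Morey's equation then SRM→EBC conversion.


SRM = 1.4922·MCU^0.6859;  EBC = SRM·1.97
SRM = 1.4922·5.4^0.6859 = 4.7443
EBC = 4.7443·1.97

9.3464 EBC


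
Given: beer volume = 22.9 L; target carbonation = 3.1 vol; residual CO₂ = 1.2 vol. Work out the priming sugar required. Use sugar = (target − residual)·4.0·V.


sugar = (3.1 − 1.2)·4.0·22.9

174.0400 g


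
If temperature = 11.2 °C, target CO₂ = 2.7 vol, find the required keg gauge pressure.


psi = vols/(0.01821 + 0.09011·e^(−0.04·T)) − 14.695
psi = 2.7/(0.01821 + 0.09011·e^(−0.04·11.2)) − 14.695

20.9337 psi


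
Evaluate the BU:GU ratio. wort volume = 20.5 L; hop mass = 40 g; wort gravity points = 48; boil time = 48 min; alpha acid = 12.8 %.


U = 1.65·0.000125^(GP/1000)·(1−e^(−0.04t))/4.15;  IBU = (α/100)·m·U·1000/V;  BU:GU = IBU/GP
U = 1.65·0.000125^(48/1000)·(1−e^(−0.04·48))/4.15 = 0.2204
IBU = (12.8/100)·40·0.2204·1000/20.5 = 55.0494
BU:GU = 55.0494/48

1.1469


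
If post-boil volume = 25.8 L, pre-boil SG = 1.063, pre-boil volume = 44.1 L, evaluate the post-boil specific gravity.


SG_post = 1 + (SG_pre − 1)·V_pre/V_post
pts_pre = (1.063 − 1)·1000 = 63.0000
pts_post = 63.0000·44.1/25.8 = 107.6860
SG_post = 1 + 107.6860/1000

1.1077


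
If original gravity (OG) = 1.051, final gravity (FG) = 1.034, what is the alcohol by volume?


ABV = (OG − FG) · 131.25
ABV = (1.051 − 1.034) · 131.25

2.2312 % ABV


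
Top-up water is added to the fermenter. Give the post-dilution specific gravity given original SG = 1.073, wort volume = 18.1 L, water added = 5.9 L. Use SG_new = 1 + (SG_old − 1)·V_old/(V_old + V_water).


pts = (1.073 − 1)·1000·18.1/(18.1 + 5.9) = 55.0542
SG_new = 1 + 55.0542/1000

1.0551


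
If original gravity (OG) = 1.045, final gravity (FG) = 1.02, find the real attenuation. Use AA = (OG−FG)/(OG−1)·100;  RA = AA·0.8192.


AA = (1.045 − 1.02)/(1.045 − 1)·100 = 55.5556
RA = 55.5556·0.8192

45.5111 %


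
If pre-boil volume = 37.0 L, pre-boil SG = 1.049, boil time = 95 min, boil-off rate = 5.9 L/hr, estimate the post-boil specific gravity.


V_post = V_pre − rate·(t/60);  SG_post = 1 + (SG_pre−1)·V_pre/V_post
V_post = 37.0 − 5.9·(95/60) = 27.6583
SG_post = 1 + (1.049 − 1)·37.0/27.6583

1.0655


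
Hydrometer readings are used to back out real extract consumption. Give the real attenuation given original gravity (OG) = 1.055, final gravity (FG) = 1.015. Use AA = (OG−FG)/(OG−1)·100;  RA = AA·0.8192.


AA = (1.055 − 1.015)/(1.055 − 1)·100 = 72.7273
RA = 72.7273·0.8192

59.5782 %


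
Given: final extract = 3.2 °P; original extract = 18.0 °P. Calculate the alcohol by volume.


SG = 259/(259 − P);  ABV = (OG − FG)·131.25
OG = 259/(259 − 18.0) = 1.0747
FG = 259/(259 − 3.2) = 1.0125
ABV = (1.0747 − 1.0125)·131.25

8.1610 % ABV


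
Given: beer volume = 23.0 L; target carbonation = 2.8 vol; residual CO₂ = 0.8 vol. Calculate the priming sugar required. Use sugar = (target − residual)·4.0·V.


sugar = (2.8 − 0.8)·4.0·23.0

184.0000 g


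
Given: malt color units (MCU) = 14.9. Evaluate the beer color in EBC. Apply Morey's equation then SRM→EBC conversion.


SRM = 1.4922·MCU^0.6859;  EBC = SRM·1.97
SRM = 1.4922·14.9^0.6859 = 9.5173
EBC = 9.5173·1.97

18.7492 EBC


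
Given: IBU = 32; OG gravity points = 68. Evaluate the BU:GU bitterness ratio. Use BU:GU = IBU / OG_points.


BU:GU = 32 / 68

0.4706


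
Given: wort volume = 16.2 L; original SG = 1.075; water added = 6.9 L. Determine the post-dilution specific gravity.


SG_new = 1 + (SG_old − 1)·V_old/(V_old + V_water)
pts = (1.075 − 1)·1000·16.2/(16.2 + 6.9) = 52.5974
SG_new = 1 + 52.5974/1000

1.0526


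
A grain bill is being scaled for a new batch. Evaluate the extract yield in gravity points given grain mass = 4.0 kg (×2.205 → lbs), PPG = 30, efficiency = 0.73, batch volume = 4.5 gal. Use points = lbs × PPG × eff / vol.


lbs = 4.0 × 2.205 = 8.8200
points = 8.8200 × 30 × 0.73 / 4.5

42.9240 points


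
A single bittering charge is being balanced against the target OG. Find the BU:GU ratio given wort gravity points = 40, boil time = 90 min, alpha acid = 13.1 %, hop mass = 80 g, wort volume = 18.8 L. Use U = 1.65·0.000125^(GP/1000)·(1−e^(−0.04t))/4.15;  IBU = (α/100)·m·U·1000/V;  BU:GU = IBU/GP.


U = 1.65·0.000125^(40/1000)·(1−e^(−0.04·90))/4.15 = 0.2699
IBU = (13.1/100)·80·0.2699·1000/18.8 = 150.4818
BU:GU = 150.4818/40

3.7620


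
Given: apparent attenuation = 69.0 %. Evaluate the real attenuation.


RA = AA · 0.8192
RA = 69.0 · 0.8192

56.5248 %


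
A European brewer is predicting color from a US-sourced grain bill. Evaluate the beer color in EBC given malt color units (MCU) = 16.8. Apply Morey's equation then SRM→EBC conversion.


SRM = 1.4922·MCU^0.6859;  EBC = SRM·1.97
SRM = 1.4922·16.8^0.6859 = 10.3340
EBC = 10.3340·1.97

20.3579 EBC


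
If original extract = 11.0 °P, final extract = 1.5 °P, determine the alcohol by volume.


SG = 259/(259 − P);  ABV = (OG − FG)·131.25
OG = 259/(259 − 11.0) = 1.0444
FG = 259/(259 − 1.5) = 1.0058
ABV = (1.0444 − 1.0058)·131.25

5.0570 % ABV


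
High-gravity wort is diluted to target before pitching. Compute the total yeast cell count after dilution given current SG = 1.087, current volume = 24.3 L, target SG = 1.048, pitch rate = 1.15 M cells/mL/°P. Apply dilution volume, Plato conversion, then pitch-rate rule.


V_w = V·((SG_c−1)/(SG_t−1)−1);  °P = 259 − 259/SG_t;  cells = rate·(V+V_w)·°P
V_w = 24.3·((1.087−1)/(1.048−1)−1) = 19.7437
V_final = 24.3 + 19.7437 = 44.0437
°P = 259 − 259/1.048 = 11.8626
cells = 1.15·44.0437·11.8626

600.8442 billion cells


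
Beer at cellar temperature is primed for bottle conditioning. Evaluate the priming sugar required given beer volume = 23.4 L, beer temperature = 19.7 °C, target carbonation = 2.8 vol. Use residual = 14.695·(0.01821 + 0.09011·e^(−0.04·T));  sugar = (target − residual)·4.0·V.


residual = 14.695·(0.01821 + 0.09011·e^(−0.04·19.7)) = 0.8698
sugar = (2.8 − 0.8698)·4.0·23.4

180.6700 g


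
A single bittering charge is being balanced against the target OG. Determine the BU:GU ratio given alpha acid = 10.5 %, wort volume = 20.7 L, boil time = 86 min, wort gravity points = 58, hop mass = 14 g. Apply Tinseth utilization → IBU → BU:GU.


U = 1.65·0.000125^(GP/1000)·(1−e^(−0.04t))/4.15;  IBU = (α/100)·m·U·1000/V;  BU:GU = IBU/GP
U = 1.65·0.000125^(58/1000)·(1−e^(−0.04·86))/4.15 = 0.2285
IBU = (10.5/100)·14·0.2285·1000/20.7 = 16.2274
BU:GU = 16.2274/58

0.2798


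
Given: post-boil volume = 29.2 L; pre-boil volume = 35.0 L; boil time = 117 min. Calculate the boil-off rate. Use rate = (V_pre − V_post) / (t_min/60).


rate = (35.0 − 29.2) / (117/60)

2.9744 L/hr


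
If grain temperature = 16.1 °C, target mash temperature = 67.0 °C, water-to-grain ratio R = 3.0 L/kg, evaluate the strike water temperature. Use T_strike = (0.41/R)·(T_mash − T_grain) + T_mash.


T_strike = (0.41/3.0)·(67.0 − 16.1) + 67.0

73.9563 °C


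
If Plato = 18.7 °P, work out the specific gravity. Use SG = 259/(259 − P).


SG = 259/(259 − 18.7)

1.0778


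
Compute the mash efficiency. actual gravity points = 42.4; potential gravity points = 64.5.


efficiency = actual / potential × 100
efficiency = 42.4 / 64.5 × 100

65.7364 %


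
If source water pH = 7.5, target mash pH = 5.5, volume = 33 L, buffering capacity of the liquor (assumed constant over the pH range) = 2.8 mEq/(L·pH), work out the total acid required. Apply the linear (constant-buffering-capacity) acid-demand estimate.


acid = buffering capacity · (pH_source − pH_target) · V
acid = 2.8 · (7.5 − 5.5) · 33

184.8000 mEq


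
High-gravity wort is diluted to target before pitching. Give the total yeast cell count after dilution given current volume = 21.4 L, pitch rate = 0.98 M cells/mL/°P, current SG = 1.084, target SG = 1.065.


V_w = V·((SG_c−1)/(SG_t−1)−1);  °P = 259 − 259/SG_t;  cells = rate·(V+V_w)·°P
V_w = 21.4·((1.084−1)/(1.065−1)−1) = 6.2554
V_final = 21.4 + 6.2554 = 27.6554
°P = 259 − 259/1.065 = 15.8075
cells = 0.98·27.6554·15.8075

428.4196 billion cells


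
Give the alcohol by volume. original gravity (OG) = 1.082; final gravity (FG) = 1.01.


ABV = (OG − FG) · 131.25
ABV = (1.082 − 1.01) · 131.25

9.4500 % ABV


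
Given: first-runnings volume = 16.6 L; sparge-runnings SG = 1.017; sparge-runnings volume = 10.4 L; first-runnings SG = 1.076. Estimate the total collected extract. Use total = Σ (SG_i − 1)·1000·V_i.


first = (1.076 − 1)·1000·16.6 = 1261.6000
sparge = (1.017 − 1)·1000·10.4 = 176.8000
total = 1261.6000 + 176.8000

1438.4000 gravity·L


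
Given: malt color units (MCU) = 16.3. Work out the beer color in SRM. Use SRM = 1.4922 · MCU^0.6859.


SRM = 1.4922 · 16.3^0.6859

10.1220 SRM


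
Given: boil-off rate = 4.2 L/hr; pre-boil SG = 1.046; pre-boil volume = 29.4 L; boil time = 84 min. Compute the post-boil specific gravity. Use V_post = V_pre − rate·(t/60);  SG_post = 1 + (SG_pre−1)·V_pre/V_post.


V_post = 29.4 − 4.2·(84/60) = 23.5200
SG_post = 1 + (1.046 − 1)·29.4/23.5200

1.0575


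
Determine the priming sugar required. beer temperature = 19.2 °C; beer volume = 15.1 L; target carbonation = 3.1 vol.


residual = 14.695·(0.01821 + 0.09011·e^(−0.04·T));  sugar = (target − residual)·4.0·V
residual = 14.695·(0.01821 + 0.09011·e^(−0.04·19.2)) = 0.8819
sugar = (3.1 − 0.8819)·4.0·15.1

133.9714 g


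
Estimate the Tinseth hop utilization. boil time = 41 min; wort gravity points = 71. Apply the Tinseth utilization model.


U = 1.65·0.000125^(GP/1000) · (1 − e^(−0.04·t))/4.15
bigness = 1.65·0.000125^(71/1000) = 0.8717
boil_factor = (1 − e^(−0.04·41))/4.15 = 0.1942
U = 0.8717 · 0.1942

0.1693


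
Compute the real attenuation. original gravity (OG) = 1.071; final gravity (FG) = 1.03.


AA = (OG−FG)/(OG−1)·100;  RA = AA·0.8192
AA = (1.071 − 1.03)/(1.071 − 1)·100 = 57.7465
RA = 57.7465·0.8192

47.3059 %


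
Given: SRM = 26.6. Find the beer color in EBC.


EBC = SRM · 1.97
EBC = 26.6 · 1.97

52.4020 EBC


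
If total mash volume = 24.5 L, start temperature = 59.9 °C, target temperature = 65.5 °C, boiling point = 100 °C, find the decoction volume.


V_dec = V_total·(T_target − T_start)/(T_boil − T_start)
V_dec = 24.5·(65.5 − 59.9)/(100 − 59.9)

3.4214 L


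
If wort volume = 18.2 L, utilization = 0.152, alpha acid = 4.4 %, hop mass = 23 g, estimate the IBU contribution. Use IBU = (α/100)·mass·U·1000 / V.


IBU = (4.4/100)·23·0.152·1000 / 18.2

8.4519 IBU


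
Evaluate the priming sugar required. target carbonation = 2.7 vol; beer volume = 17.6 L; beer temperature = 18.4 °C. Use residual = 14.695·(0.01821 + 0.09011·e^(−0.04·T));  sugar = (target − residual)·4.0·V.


residual = 14.695·(0.01821 + 0.09011·e^(−0.04·18.4)) = 0.9019
sugar = (2.7 − 0.9019)·4.0·17.6

126.5858 g


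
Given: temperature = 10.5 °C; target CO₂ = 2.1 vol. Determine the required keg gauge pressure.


psi = vols/(0.01821 + 0.09011·e^(−0.04·T)) − 14.695
psi = 2.1/(0.01821 + 0.09011·e^(−0.04·10.5)) − 14.695

12.4310 psi


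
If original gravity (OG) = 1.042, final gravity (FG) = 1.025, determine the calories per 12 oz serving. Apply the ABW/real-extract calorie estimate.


ABW = (OG−FG)·131.25·0.79/FG;  °P = 259 − 259/SG (for OG→OE and FG→AE);  RE = 0.1808·OE + 0.8192·AE;  Cal = (6.9·ABW + 4·(RE−0.1))·FG·3.55
ABW = (1.042 − 1.025)·131.25·0.79/1.025 = 1.7197
OE = 259 − 259/1.042 = 10.4395 °P
AE = 259 − 259/1.025 = 6.3171 °P
RE = 0.1808·10.4395 + 0.8192·6.3171 = 7.0624 °P
Cal = (6.9·1.7197 + 4·(7.0624−0.1))·1.025·3.55

144.5150 kcal


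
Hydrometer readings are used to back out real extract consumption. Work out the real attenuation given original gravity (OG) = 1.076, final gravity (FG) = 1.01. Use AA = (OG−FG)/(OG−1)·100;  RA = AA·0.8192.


AA = (1.076 − 1.01)/(1.076 − 1)·100 = 86.8421
RA = 86.8421·0.8192

71.1411 %


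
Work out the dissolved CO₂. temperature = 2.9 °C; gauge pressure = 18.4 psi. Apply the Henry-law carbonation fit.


vols = (P + 14.695)·(0.01821 + 0.09011·e^(−0.04·T))
vols = (18.4 + 14.695)·(0.01821 + 0.09011·e^(−0.04·2.9))

3.2582 volumes


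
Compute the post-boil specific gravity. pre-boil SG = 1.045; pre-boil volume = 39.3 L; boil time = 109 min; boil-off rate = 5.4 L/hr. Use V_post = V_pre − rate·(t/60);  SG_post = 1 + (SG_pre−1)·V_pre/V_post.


V_post = 39.3 − 5.4·(109/60) = 29.4900
SG_post = 1 + (1.045 − 1)·39.3/29.4900

1.0600


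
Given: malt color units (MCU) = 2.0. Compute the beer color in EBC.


SRM = 1.4922·MCU^0.6859;  EBC = SRM·1.97
SRM = 1.4922·2.0^0.6859 = 2.4005
EBC = 2.4005·1.97

4.7290 EBC


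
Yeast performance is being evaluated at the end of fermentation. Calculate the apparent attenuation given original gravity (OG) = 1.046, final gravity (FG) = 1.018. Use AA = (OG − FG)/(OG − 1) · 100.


AA = (1.046 − 1.018)/(1.046 − 1) · 100

60.8696 %


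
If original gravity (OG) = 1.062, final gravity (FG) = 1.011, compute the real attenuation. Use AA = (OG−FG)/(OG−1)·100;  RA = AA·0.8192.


AA = (1.062 − 1.011)/(1.062 − 1)·100 = 82.2581
RA = 82.2581·0.8192

67.3858 %


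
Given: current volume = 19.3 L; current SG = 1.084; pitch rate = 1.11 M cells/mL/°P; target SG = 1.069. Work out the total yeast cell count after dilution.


V_w = V·((SG_c−1)/(SG_t−1)−1);  °P = 259 − 259/SG_t;  cells = rate·(V+V_w)·°P
V_w = 19.3·((1.084−1)/(1.069−1)−1) = 4.1957
V_final = 19.3 + 4.1957 = 23.4957
°P = 259 − 259/1.069 = 16.7175
cells = 1.11·23.4957·16.7175

435.9951 billion cells


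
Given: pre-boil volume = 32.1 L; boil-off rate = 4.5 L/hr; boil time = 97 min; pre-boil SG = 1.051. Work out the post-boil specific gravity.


V_post = V_pre − rate·(t/60);  SG_post = 1 + (SG_pre−1)·V_pre/V_post
V_post = 32.1 − 4.5·(97/60) = 24.8250
SG_post = 1 + (1.051 − 1)·32.1/24.8250

1.0659


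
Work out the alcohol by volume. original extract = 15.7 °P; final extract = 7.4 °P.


SG = 259/(259 − P);  ABV = (OG − FG)·131.25
OG = 259/(259 − 15.7) = 1.0645
FG = 259/(259 − 7.4) = 1.0294
ABV = (1.0645 − 1.0294)·131.25

4.6092 % ABV


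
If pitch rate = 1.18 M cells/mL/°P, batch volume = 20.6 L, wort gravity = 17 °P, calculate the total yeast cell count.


cells (billions) = rate · V_L · °P
cells = 1.18 · 20.6 · 17

413.2360 billion cells


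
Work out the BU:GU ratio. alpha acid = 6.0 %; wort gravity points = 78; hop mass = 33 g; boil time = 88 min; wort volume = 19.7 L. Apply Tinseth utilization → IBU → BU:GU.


U = 1.65·0.000125^(GP/1000)·(1−e^(−0.04t))/4.15;  IBU = (α/100)·m·U·1000/V;  BU:GU = IBU/GP
U = 1.65·0.000125^(78/1000)·(1−e^(−0.04·88))/4.15 = 0.1914
IBU = (6.0/100)·33·0.1914·1000/19.7 = 19.2373
BU:GU = 19.2373/78

0.2466


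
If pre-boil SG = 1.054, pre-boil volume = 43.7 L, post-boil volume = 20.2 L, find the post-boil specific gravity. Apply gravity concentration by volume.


SG_post = 1 + (SG_pre − 1)·V_pre/V_post
pts_pre = (1.054 − 1)·1000 = 54.0000
pts_post = 54.0000·43.7/20.2 = 116.8218
SG_post = 1 + 116.8218/1000

1.1168


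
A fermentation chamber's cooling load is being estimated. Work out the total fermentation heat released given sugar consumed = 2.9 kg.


Q = m_sugar · 590 kJ/kg
Q = 2.9 · 590

1711.0000 kJ


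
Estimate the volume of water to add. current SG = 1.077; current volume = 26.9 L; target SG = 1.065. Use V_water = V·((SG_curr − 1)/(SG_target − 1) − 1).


V_water = 26.9·((1.077 − 1)/(1.065 − 1) − 1)

4.9662 L


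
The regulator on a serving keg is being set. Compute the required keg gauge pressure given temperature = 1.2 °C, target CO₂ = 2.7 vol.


psi = vols/(0.01821 + 0.09011·e^(−0.04·T)) − 14.695
psi = 2.7/(0.01821 + 0.09011·e^(−0.04·1.2)) − 14.695

11.2424 psi


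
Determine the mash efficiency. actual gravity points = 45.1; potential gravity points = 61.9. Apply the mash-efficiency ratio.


efficiency = actual / potential × 100
efficiency = 45.1 / 61.9 × 100

72.8595 %


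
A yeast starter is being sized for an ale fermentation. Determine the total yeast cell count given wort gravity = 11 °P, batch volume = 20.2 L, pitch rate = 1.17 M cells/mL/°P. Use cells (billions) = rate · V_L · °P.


cells = 1.17 · 20.2 · 11

259.9740 billion cells


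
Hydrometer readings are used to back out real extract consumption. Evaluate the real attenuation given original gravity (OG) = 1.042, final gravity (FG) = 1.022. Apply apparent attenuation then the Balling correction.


AA = (OG−FG)/(OG−1)·100;  RA = AA·0.8192
AA = (1.042 − 1.022)/(1.042 − 1)·100 = 47.6190
RA = 47.6190·0.8192

39.0095 %


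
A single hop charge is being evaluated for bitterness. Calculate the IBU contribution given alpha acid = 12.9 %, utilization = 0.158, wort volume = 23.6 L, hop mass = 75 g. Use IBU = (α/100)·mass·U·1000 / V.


IBU = (12.9/100)·75·0.158·1000 / 23.6

64.7733 IBU


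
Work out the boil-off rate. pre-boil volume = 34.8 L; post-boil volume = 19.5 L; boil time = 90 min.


rate = (V_pre − V_post) / (t_min/60)
rate = (34.8 − 19.5) / (90/60)

10.2000 L/hr


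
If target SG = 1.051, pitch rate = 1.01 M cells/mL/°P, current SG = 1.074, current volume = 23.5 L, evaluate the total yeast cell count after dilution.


V_w = V·((SG_c−1)/(SG_t−1)−1);  °P = 259 − 259/SG_t;  cells = rate·(V+V_w)·°P
V_w = 23.5·((1.074−1)/(1.051−1)−1) = 10.5980
V_final = 23.5 + 10.5980 = 34.0980
°P = 259 − 259/1.051 = 12.5680
cells = 1.01·34.0980·12.5680

432.8306 billion cells


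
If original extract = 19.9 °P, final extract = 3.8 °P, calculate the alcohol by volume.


SG = 259/(259 − P);  ABV = (OG − FG)·131.25
OG = 259/(259 − 19.9) = 1.0832
FG = 259/(259 − 3.8) = 1.0149
ABV = (1.0832 − 1.0149)·131.25

8.9694 % ABV


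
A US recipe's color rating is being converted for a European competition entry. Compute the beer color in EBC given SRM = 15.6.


EBC = SRM · 1.97
EBC = 15.6 · 1.97

30.7320 EBC


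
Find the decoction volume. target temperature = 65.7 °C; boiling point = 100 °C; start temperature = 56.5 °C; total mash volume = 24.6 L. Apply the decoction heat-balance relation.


V_dec = V_total·(T_target − T_start)/(T_boil − T_start)
V_dec = 24.6·(65.7 − 56.5)/(100 − 56.5)

5.2028 L


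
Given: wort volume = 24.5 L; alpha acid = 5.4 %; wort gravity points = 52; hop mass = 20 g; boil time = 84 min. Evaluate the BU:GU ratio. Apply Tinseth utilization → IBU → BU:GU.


U = 1.65·0.000125^(GP/1000)·(1−e^(−0.04t))/4.15;  IBU = (α/100)·m·U·1000/V;  BU:GU = IBU/GP
U = 1.65·0.000125^(52/1000)·(1−e^(−0.04·84))/4.15 = 0.2405
IBU = (5.4/100)·20·0.2405·1000/24.5 = 10.6018
BU:GU = 10.6018/52

0.2039


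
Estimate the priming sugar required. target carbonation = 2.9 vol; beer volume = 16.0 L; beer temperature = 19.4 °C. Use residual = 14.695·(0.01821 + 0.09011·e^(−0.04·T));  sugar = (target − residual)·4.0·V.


residual = 14.695·(0.01821 + 0.09011·e^(−0.04·19.4)) = 0.8770
sugar = (2.9 − 0.8770)·4.0·16.0

129.4698 g


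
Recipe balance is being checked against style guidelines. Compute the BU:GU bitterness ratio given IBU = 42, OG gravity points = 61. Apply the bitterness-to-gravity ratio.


BU:GU = IBU / OG_points
BU:GU = 42 / 61

0.6885


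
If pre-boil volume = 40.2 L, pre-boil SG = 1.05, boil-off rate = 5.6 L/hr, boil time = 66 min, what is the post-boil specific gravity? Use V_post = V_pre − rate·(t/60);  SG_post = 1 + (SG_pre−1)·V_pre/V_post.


V_post = 40.2 − 5.6·(66/60) = 34.0400
SG_post = 1 + (1.05 − 1)·40.2/34.0400

1.0590


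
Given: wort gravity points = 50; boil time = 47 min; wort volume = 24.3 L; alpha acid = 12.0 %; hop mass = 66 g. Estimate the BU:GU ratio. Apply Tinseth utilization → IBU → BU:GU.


U = 1.65·0.000125^(GP/1000)·(1−e^(−0.04t))/4.15;  IBU = (α/100)·m·U·1000/V;  BU:GU = IBU/GP
U = 1.65·0.000125^(50/1000)·(1−e^(−0.04·47))/4.15 = 0.2150
IBU = (12.0/100)·66·0.2150·1000/24.3 = 70.0638
BU:GU = 70.0638/50

1.4013


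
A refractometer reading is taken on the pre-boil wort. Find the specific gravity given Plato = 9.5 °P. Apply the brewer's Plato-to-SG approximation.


SG = 259/(259 − P)
SG = 259/(259 − 9.5)

1.0381


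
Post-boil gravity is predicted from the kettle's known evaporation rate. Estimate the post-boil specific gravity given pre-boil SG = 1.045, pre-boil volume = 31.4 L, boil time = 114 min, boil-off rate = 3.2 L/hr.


V_post = V_pre − rate·(t/60);  SG_post = 1 + (SG_pre−1)·V_pre/V_post
V_post = 31.4 − 3.2·(114/60) = 25.3200
SG_post = 1 + (1.045 − 1)·31.4/25.3200

1.0558


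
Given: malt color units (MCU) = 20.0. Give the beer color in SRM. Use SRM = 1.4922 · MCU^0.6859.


SRM = 1.4922 · 20.0^0.6859

11.6467 SRM


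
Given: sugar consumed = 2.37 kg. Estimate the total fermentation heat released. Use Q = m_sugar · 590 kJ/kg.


Q = 2.37 · 590

1398.3000 kJ


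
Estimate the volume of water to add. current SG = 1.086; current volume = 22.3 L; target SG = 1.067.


V_water = V·((SG_curr − 1)/(SG_target − 1) − 1)
V_water = 22.3·((1.086 − 1)/(1.067 − 1) − 1)

6.3239 L


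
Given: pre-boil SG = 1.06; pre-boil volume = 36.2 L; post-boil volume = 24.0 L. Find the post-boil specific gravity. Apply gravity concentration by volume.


SG_post = 1 + (SG_pre − 1)·V_pre/V_post
pts_pre = (1.06 − 1)·1000 = 60.0000
pts_post = 60.0000·36.2/24.0 = 90.5000
SG_post = 1 + 90.5000/1000

1.0905


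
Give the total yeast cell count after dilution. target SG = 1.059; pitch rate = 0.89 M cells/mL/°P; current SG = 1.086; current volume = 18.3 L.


V_w = V·((SG_c−1)/(SG_t−1)−1);  °P = 259 − 259/SG_t;  cells = rate·(V+V_w)·°P
V_w = 18.3·((1.086−1)/(1.059−1)−1) = 8.3746
V_final = 18.3 + 8.3746 = 26.6746
°P = 259 − 259/1.059 = 14.4297
cells = 0.89·26.6746·14.4297

342.5653 billion cells


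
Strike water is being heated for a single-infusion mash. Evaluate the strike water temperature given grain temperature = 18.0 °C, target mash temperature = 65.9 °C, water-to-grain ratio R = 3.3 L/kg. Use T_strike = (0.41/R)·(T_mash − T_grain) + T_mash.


T_strike = (0.41/3.3)·(65.9 − 18.0) + 65.9

71.8512 °C


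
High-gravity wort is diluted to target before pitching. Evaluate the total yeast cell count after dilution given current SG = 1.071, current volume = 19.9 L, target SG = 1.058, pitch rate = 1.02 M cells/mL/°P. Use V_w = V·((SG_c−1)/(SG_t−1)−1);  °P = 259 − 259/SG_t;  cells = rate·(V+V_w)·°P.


V_w = 19.9·((1.071−1)/(1.058−1)−1) = 4.4603
V_final = 19.9 + 4.4603 = 24.3603
°P = 259 − 259/1.058 = 14.1985
cells = 1.02·24.3603·14.1985

352.7977 billion cells


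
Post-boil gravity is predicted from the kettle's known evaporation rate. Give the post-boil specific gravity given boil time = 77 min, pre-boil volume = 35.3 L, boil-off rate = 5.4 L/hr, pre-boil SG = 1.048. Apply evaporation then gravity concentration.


V_post = V_pre − rate·(t/60);  SG_post = 1 + (SG_pre−1)·V_pre/V_post
V_post = 35.3 − 5.4·(77/60) = 28.3700
SG_post = 1 + (1.048 − 1)·35.3/28.3700

1.0597


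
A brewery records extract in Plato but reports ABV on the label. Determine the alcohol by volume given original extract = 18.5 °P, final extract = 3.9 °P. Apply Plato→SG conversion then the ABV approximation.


SG = 259/(259 − P);  ABV = (OG − FG)·131.25
OG = 259/(259 − 18.5) = 1.0769
FG = 259/(259 − 3.9) = 1.0153
ABV = (1.0769 − 1.0153)·131.25

8.0896 % ABV


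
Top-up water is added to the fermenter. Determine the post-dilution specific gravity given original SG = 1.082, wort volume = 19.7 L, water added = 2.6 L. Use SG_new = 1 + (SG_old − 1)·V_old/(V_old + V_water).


pts = (1.082 − 1)·1000·19.7/(19.7 + 2.6) = 72.4395
SG_new = 1 + 72.4395/1000

1.0724


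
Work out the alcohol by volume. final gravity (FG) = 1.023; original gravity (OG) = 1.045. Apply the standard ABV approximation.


ABV = (OG − FG) · 131.25
ABV = (1.045 − 1.023) · 131.25

2.8875 % ABV


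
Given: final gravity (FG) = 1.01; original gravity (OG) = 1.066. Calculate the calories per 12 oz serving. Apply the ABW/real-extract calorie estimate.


ABW = (OG−FG)·131.25·0.79/FG;  °P = 259 − 259/SG (for OG→OE and FG→AE);  RE = 0.1808·OE + 0.8192·AE;  Cal = (6.9·ABW + 4·(RE−0.1))·FG·3.55
ABW = (1.066 − 1.01)·131.25·0.79/1.01 = 5.7490
OE = 259 − 259/1.066 = 16.0356 °P
AE = 259 − 259/1.01 = 2.5644 °P
RE = 0.1808·16.0356 + 0.8192·2.5644 = 5.0000 °P
Cal = (6.9·5.7490 + 4·(5.0000−0.1))·1.01·3.55

212.5055 kcal


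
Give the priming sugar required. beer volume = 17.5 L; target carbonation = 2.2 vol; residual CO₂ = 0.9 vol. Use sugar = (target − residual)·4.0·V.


sugar = (2.2 − 0.9)·4.0·17.5

91.0000 g


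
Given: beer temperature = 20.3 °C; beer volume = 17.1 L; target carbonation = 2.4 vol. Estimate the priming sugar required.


residual = 14.695·(0.01821 + 0.09011·e^(−0.04·T));  sugar = (target − residual)·4.0·V
residual = 14.695·(0.01821 + 0.09011·e^(−0.04·20.3)) = 0.8555
sugar = (2.4 − 0.8555)·4.0·17.1

105.6448 g


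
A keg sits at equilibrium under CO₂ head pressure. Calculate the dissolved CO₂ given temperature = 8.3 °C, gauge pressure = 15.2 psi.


vols = (P + 14.695)·(0.01821 + 0.09011·e^(−0.04·T))
vols = (15.2 + 14.695)·(0.01821 + 0.09011·e^(−0.04·8.3))

2.4772 volumes


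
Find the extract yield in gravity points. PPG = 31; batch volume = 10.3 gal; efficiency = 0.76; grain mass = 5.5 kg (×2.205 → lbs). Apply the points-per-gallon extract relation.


points = lbs × PPG × eff / vol
lbs = 5.5 × 2.205 = 12.1275
points = 12.1275 × 31 × 0.76 / 10.3

27.7402 points


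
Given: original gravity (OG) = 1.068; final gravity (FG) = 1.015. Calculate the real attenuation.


AA = (OG−FG)/(OG−1)·100;  RA = AA·0.8192
AA = (1.068 − 1.015)/(1.068 − 1)·100 = 77.9412
RA = 77.9412·0.8192

63.8494 %


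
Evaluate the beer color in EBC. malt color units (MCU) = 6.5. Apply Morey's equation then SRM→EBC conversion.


SRM = 1.4922·MCU^0.6859;  EBC = SRM·1.97
SRM = 1.4922·6.5^0.6859 = 5.3877
EBC = 5.3877·1.97

10.6138 EBC


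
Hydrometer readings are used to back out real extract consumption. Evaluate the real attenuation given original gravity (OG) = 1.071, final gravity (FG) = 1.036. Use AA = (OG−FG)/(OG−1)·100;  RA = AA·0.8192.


AA = (1.071 − 1.036)/(1.071 − 1)·100 = 49.2958
RA = 49.2958·0.8192

40.3831 %


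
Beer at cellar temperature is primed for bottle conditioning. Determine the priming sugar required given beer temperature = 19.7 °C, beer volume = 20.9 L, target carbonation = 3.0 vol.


residual = 14.695·(0.01821 + 0.09011·e^(−0.04·T));  sugar = (target − residual)·4.0·V
residual = 14.695·(0.01821 + 0.09011·e^(−0.04·19.7)) = 0.8698
sugar = (3.0 − 0.8698)·4.0·20.9

178.0876 g


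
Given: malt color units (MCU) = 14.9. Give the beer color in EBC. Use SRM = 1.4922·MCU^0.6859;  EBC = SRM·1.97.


SRM = 1.4922·14.9^0.6859 = 9.5173
EBC = 9.5173·1.97

18.7492 EBC


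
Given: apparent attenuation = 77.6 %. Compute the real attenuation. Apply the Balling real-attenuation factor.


RA = AA · 0.8192
RA = 77.6 · 0.8192

63.5699 %


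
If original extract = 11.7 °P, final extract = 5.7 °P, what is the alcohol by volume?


SG = 259/(259 − P);  ABV = (OG − FG)·131.25
OG = 259/(259 − 11.7) = 1.0473
FG = 259/(259 − 5.7) = 1.0225
ABV = (1.0473 − 1.0225)·131.25

3.2560 % ABV


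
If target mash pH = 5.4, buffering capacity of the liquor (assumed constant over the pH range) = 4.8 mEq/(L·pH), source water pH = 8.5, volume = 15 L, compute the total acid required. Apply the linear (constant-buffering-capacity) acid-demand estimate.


acid = buffering capacity · (pH_source − pH_target) · V
acid = 4.8 · (8.5 − 5.4) · 15

223.2000 mEq


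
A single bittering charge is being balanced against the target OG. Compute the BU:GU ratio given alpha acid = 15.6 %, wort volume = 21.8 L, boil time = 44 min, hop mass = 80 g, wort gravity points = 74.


U = 1.65·0.000125^(GP/1000)·(1−e^(−0.04t))/4.15;  IBU = (α/100)·m·U·1000/V;  BU:GU = IBU/GP
U = 1.65·0.000125^(74/1000)·(1−e^(−0.04·44))/4.15 = 0.1693
IBU = (15.6/100)·80·0.1693·1000/21.8 = 96.9108
BU:GU = 96.9108/74

1.3096


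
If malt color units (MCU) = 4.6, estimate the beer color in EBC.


SRM = 1.4922·MCU^0.6859;  EBC = SRM·1.97
SRM = 1.4922·4.6^0.6859 = 4.2502
EBC = 4.2502·1.97

8.3730 EBC
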